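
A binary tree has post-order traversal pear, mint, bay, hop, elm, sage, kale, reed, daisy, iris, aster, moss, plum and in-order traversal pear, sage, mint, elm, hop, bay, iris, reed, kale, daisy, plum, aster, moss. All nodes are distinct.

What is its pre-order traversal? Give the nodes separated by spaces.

The last element of post-order is the root; it splits in-order into left and right subtrees.
Root plum: left subtree has 10 nodes {pear, sage, mint, elm, hop, bay, iris, reed, kale, daisy}, right has 2 {aster, moss}.
  Root iris: left subtree has 6 nodes {pear, sage, mint, elm, hop, bay}, right has 3 {reed, kale, daisy}.
    Root sage: left subtree has 1 node {pear}, right has 4 {mint, elm, hop, bay}.
      Root elm: left subtree has 1 node {mint}, right has 2 {hop, bay}.
        Root hop: left subtree has 0 nodes { }, right has 1 {bay}.
    Root daisy: left subtree has 2 nodes {reed, kale}, right has 0 { }.
      Root reed: left subtree has 0 nodes { }, right has 1 {kale}.
  Root moss: left subtree has 1 node {aster}, right has 0 { }.

plum iris sage pear elm mint hop bay daisy reed kale moss aster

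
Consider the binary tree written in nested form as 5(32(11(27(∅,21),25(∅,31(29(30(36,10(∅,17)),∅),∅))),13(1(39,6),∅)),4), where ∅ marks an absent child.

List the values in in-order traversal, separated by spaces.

In-order visits the left subtree, then the node, then the right subtree.
At 5: go left to 32.
  At 32: go left to 11.
    At 11: go left to 27.
      At 27: no left child.
      Visit 27.
      At 27: go right to 21.
        21 is a leaf — visit 21.
    Visit 11.
    At 11: go right to 25.
      At 25: no left child.
      Visit 25.
      At 25: go right to 31.
        At 31: go left to 29.
          At 29: go left to 30.
            At 30: go left to 36.
              36 is a leaf — visit 36.
            Visit 30.
            At 30: go right to 10.
              At 10: no left child.
              Visit 10.
              At 10: go right to 17.
                17 is a leaf — visit 17.
          Visit 29.
          At 29: no right child.
        Visit 31.
        At 31: no right child.
  Visit 32.
  At 32: go right to 13.
    At 13: go left to 1.
      At 1: go left to 39.
        39 is a leaf — visit 39.
      Visit 1.
      At 1: go right to 6.
        6 is a leaf — visit 6.
    Visit 13.
    At 13: no right child.
Visit 5.
At 5: go right to 4.
  4 is a leaf — visit 4.

27 21 11 25 36 30 10 17 29 31 32 39 1 6 13 5 4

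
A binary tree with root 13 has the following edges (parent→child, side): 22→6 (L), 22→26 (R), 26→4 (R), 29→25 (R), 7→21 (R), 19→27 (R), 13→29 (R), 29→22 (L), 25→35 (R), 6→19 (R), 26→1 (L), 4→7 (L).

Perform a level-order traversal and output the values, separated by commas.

13, 29, 22, 25, 6, 26, 35, 19, 1, 4, 27, 7, 21

Level-order visits nodes level by level from the root, left to right within each level.
Level 0: 13
Level 1: 29
Level 2: 22, 25
Level 3: 6, 26, 35
Level 4: 19, 1, 4
Level 5: 27, 7
Level 6: 21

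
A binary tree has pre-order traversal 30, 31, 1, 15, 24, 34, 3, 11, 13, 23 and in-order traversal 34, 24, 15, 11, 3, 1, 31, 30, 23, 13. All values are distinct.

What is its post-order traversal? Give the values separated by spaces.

34 24 11 3 15 1 31 23 13 30

The first element of pre-order is the root; it splits in-order into left and right subtrees.
Root 30: left subtree has 7 nodes {34, 24, 15, 11, 3, 1, 31}, right has 2 {23, 13}.
  Root 31: left subtree has 6 nodes {34, 24, 15, 11, 3, 1}, right has 0 { }.
    Root 1: left subtree has 5 nodes {34, 24, 15, 11, 3}, right has 0 { }.
      Root 15: left subtree has 2 nodes {34, 24}, right has 2 {11, 3}.
        Root 24: left subtree has 1 node {34}, right has 0 { }.
        Root 3: left subtree has 1 node {11}, right has 0 { }.
  Root 13: left subtree has 1 node {23}, right has 0 { }.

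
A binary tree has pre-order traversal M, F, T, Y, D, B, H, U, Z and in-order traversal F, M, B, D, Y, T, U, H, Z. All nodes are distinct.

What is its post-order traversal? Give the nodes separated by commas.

F, B, D, Y, U, Z, H, T, M

The first element of pre-order is the root; it splits in-order into left and right subtrees.
Root M: left subtree has 1 node {F}, right has 7 {B, D, Y, T, U, H, Z}.
  Root T: left subtree has 3 nodes {B, D, Y}, right has 3 {U, H, Z}.
    Root Y: left subtree has 2 nodes {B, D}, right has 0 { }.
      Root D: left subtree has 1 node {B}, right has 0 { }.
    Root H: left subtree has 1 node {U}, right has 1 {Z}.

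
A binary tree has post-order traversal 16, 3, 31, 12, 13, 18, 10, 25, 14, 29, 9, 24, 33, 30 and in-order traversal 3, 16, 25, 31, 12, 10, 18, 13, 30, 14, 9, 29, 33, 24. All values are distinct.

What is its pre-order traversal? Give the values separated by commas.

30, 25, 3, 16, 10, 12, 31, 18, 13, 33, 9, 14, 29, 24

The last element of post-order is the root; it splits in-order into left and right subtrees.
Root 30: left subtree has 8 nodes {3, 16, 25, 31, 12, 10, 18, 13}, right has 5 {14, 9, 29, 33, 24}.
  Root 25: left subtree has 2 nodes {3, 16}, right has 5 {31, 12, 10, 18, 13}.
    Root 3: left subtree has 0 nodes { }, right has 1 {16}.
    Root 10: left subtree has 2 nodes {31, 12}, right has 2 {18, 13}.
      Root 12: left subtree has 1 node {31}, right has 0 { }.
      Root 18: left subtree has 0 nodes { }, right has 1 {13}.
  Root 33: left subtree has 3 nodes {14, 9, 29}, right has 1 {24}.
    Root 9: left subtree has 1 node {14}, right has 1 {29}.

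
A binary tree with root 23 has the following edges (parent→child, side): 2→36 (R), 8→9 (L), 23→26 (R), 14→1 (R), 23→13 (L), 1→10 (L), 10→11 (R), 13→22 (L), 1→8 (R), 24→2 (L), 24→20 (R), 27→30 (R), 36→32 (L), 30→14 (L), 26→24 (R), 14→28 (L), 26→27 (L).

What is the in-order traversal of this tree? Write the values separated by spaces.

In-order visits the left subtree, then the node, then the right subtree.
At 23: go left to 13.
  At 13: go left to 22.
    22 is a leaf — visit 22.
  Visit 13.
  At 13: no right child.
Visit 23.
At 23: go right to 26.
  At 26: go left to 27.
    At 27: no left child.
    Visit 27.
    At 27: go right to 30.
      At 30: go left to 14.
        At 14: go left to 28.
          28 is a leaf — visit 28.
        Visit 14.
        At 14: go right to 1.
          At 1: go left to 10.
            At 10: no left child.
            Visit 10.
            At 10: go right to 11.
              11 is a leaf — visit 11.
          Visit 1.
          At 1: go right to 8.
            At 8: go left to 9.
              9 is a leaf — visit 9.
            Visit 8.
            At 8: no right child.
      Visit 30.
      At 30: no right child.
  Visit 26.
  At 26: go right to 24.
    At 24: go left to 2.
      At 2: no left child.
      Visit 2.
      At 2: go right to 36.
        At 36: go left to 32.
          32 is a leaf — visit 32.
        Visit 36.
        At 36: no right child.
    Visit 24.
    At 24: go right to 20.
      20 is a leaf — visit 20.

22 13 23 27 28 14 10 11 1 9 8 30 26 2 32 36 24 20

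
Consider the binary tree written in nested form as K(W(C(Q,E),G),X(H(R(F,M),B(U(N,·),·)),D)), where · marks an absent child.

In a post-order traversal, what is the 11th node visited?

Post-order visits the left subtree, then the right subtree, then the node.
At K: go left to W.
  At W: go left to C.
    At C: go left to Q.
      Q is a leaf — visit Q.
    At C: go right to E.
      E is a leaf — visit E.
    Visit C.
  At W: go right to G.
    G is a leaf — visit G.
  Visit W.
At K: go right to X.
  At X: go left to H.
    At H: go left to R.
      At R: go left to F.
        F is a leaf — visit F.
      At R: go right to M.
        M is a leaf — visit M.
      Visit R.
    At H: go right to B.
      At B: go left to U.
        At U: go left to N.
          N is a leaf — visit N.
        At U: no right child.
        Visit U.
      At B: no right child.
      Visit B.
    Visit H.
  At X: go right to D.
    D is a leaf — visit D.
  Visit X.
Visit K.
Full post-order sequence: Q, E, C, G, W, F, M, R, N, U, B, H, D, X, K.

B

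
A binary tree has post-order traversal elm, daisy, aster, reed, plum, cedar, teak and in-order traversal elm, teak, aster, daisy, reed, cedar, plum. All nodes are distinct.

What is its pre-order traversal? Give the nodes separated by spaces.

The last element of post-order is the root; it splits in-order into left and right subtrees.
Root teak: left subtree has 1 node {elm}, right has 5 {aster, daisy, reed, cedar, plum}.
  Root cedar: left subtree has 3 nodes {aster, daisy, reed}, right has 1 {plum}.
    Root reed: left subtree has 2 nodes {aster, daisy}, right has 0 { }.
      Root aster: left subtree has 0 nodes { }, right has 1 {daisy}.

teak elm cedar reed aster daisy plum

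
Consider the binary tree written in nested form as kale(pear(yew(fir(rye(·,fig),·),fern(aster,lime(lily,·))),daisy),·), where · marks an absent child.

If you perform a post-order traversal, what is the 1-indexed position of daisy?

9

Post-order visits the left subtree, then the right subtree, then the node.
At kale: go left to pear.
  At pear: go left to yew.
    At yew: go left to fir.
      At fir: go left to rye.
        At rye: no left child.
        At rye: go right to fig.
          fig is a leaf — visit fig.
        Visit rye.
      At fir: no right child.
      Visit fir.
    At yew: go right to fern.
      At fern: go left to aster.
        aster is a leaf — visit aster.
      At fern: go right to lime.
        At lime: go left to lily.
          lily is a leaf — visit lily.
        At lime: no right child.
        Visit lime.
      Visit fern.
    Visit yew.
  At pear: go right to daisy.
    daisy is a leaf — visit daisy.
  Visit pear.
At kale: no right child.
Visit kale.
Full post-order sequence: fig, rye, fir, aster, lily, lime, fern, yew, daisy, pear, kale.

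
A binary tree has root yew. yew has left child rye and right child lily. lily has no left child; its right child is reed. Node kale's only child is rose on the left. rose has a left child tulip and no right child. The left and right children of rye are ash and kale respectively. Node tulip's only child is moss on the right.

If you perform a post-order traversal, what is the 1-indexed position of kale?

Post-order visits the left subtree, then the right subtree, then the node.
At yew: go left to rye.
  At rye: go left to ash.
    ash is a leaf — visit ash.
  At rye: go right to kale.
    At kale: go left to rose.
      At rose: go left to tulip.
        At tulip: no left child.
        At tulip: go right to moss.
          moss is a leaf — visit moss.
        Visit tulip.
      At rose: no right child.
      Visit rose.
    At kale: no right child.
    Visit kale.
  Visit rye.
At yew: go right to lily.
  At lily: no left child.
  At lily: go right to reed.
    reed is a leaf — visit reed.
  Visit lily.
Visit yew.
Full post-order sequence: ash, moss, tulip, rose, kale, rye, reed, lily, yew.

5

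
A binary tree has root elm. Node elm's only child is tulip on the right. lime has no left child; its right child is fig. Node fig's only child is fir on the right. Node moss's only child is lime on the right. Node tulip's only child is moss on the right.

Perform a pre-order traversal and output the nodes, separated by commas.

elm, tulip, moss, lime, fig, fir

Pre-order visits the node, then its left subtree, then its right subtree.
Visit elm.
At elm: no left child.
At elm: go right to tulip.
  Visit tulip.
  At tulip: no left child.
  At tulip: go right to moss.
    Visit moss.
    At moss: no left child.
    At moss: go right to lime.
      Visit lime.
      At lime: no left child.
      At lime: go right to fig.
        Visit fig.
        At fig: no left child.
        At fig: go right to fir.
          fir is a leaf — visit fir.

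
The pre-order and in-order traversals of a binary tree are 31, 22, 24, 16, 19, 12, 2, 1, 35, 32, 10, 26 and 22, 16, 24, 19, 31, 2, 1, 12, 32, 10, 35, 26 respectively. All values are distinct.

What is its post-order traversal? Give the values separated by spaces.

The first element of pre-order is the root; it splits in-order into left and right subtrees.
Root 31: left subtree has 4 nodes {22, 16, 24, 19}, right has 7 {2, 1, 12, 32, 10, 35, 26}.
  Root 22: left subtree has 0 nodes { }, right has 3 {16, 24, 19}.
    Root 24: left subtree has 1 node {16}, right has 1 {19}.
  Root 12: left subtree has 2 nodes {2, 1}, right has 4 {32, 10, 35, 26}.
    Root 2: left subtree has 0 nodes { }, right has 1 {1}.
    Root 35: left subtree has 2 nodes {32, 10}, right has 1 {26}.
      Root 32: left subtree has 0 nodes { }, right has 1 {10}.

16 19 24 22 1 2 10 32 26 35 12 31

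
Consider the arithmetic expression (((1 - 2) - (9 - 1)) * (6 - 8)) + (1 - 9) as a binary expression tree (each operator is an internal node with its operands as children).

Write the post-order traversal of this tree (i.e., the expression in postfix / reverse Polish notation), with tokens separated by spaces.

Post-order on an expression tree gives postfix notation: for each operator, emit left operand, right operand, then the operator.

1 2 - 9 1 - - 6 8 - * 1 9 - +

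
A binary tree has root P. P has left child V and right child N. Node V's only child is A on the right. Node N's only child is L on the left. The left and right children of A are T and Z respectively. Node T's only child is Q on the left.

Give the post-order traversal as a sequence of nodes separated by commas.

Post-order visits the left subtree, then the right subtree, then the node.
At P: go left to V.
  At V: no left child.
  At V: go right to A.
    At A: go left to T.
      At T: go left to Q.
        Q is a leaf — visit Q.
      At T: no right child.
      Visit T.
    At A: go right to Z.
      Z is a leaf — visit Z.
    Visit A.
  Visit V.
At P: go right to N.
  At N: go left to L.
    L is a leaf — visit L.
  At N: no right child.
  Visit N.
Visit P.

Q, T, Z, A, V, L, N, P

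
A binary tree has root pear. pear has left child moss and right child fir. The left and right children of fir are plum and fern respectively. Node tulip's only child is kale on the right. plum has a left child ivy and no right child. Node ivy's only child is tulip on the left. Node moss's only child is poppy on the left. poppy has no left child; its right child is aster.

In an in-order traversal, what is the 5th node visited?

tulip

In-order visits the left subtree, then the node, then the right subtree.
At pear: go left to moss.
  At moss: go left to poppy.
    At poppy: no left child.
    Visit poppy.
    At poppy: go right to aster.
      aster is a leaf — visit aster.
  Visit moss.
  At moss: no right child.
Visit pear.
At pear: go right to fir.
  At fir: go left to plum.
    At plum: go left to ivy.
      At ivy: go left to tulip.
        At tulip: no left child.
        Visit tulip.
        At tulip: go right to kale.
          kale is a leaf — visit kale.
      Visit ivy.
      At ivy: no right child.
    Visit plum.
    At plum: no right child.
  Visit fir.
  At fir: go right to fern.
    fern is a leaf — visit fern.
Full in-order sequence: poppy, aster, moss, pear, tulip, kale, ivy, plum, fir, fern.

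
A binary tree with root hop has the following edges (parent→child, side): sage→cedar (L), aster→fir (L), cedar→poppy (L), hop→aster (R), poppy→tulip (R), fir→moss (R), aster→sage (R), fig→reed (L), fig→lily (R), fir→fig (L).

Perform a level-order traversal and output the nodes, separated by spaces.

hop aster fir sage fig moss cedar reed lily poppy tulip

Level-order visits nodes level by level from the root, left to right within each level.
Level 0: hop
Level 1: aster
Level 2: fir, sage
Level 3: fig, moss, cedar
Level 4: reed, lily, poppy
Level 5: tulip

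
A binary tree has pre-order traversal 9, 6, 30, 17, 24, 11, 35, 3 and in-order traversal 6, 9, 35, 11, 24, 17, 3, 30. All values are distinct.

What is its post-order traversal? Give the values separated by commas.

6, 35, 11, 24, 3, 17, 30, 9

The first element of pre-order is the root; it splits in-order into left and right subtrees.
Root 9: left subtree has 1 node {6}, right has 6 {35, 11, 24, 17, 3, 30}.
  Root 30: left subtree has 5 nodes {35, 11, 24, 17, 3}, right has 0 { }.
    Root 17: left subtree has 3 nodes {35, 11, 24}, right has 1 {3}.
      Root 24: left subtree has 2 nodes {35, 11}, right has 0 { }.
        Root 11: left subtree has 1 node {35}, right has 0 { }.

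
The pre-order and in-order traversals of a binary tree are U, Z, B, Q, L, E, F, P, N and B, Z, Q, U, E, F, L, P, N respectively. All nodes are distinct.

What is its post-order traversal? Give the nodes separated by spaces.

The first element of pre-order is the root; it splits in-order into left and right subtrees.
Root U: left subtree has 3 nodes {B, Z, Q}, right has 5 {E, F, L, P, N}.
  Root Z: left subtree has 1 node {B}, right has 1 {Q}.
  Root L: left subtree has 2 nodes {E, F}, right has 2 {P, N}.
    Root E: left subtree has 0 nodes { }, right has 1 {F}.
    Root P: left subtree has 0 nodes { }, right has 1 {N}.

B Q Z F E N P L U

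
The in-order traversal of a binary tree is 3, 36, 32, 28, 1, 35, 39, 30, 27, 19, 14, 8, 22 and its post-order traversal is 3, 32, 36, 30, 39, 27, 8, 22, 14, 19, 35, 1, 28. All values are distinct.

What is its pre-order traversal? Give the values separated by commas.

28, 36, 3, 32, 1, 35, 19, 27, 39, 30, 14, 22, 8

The last element of post-order is the root; it splits in-order into left and right subtrees.
Root 28: left subtree has 3 nodes {3, 36, 32}, right has 9 {1, 35, 39, 30, 27, 19, 14, 8, 22}.
  Root 36: left subtree has 1 node {3}, right has 1 {32}.
  Root 1: left subtree has 0 nodes { }, right has 8 {35, 39, 30, 27, 19, 14, 8, 22}.
    Root 35: left subtree has 0 nodes { }, right has 7 {39, 30, 27, 19, 14, 8, 22}.
      Root 19: left subtree has 3 nodes {39, 30, 27}, right has 3 {14, 8, 22}.
        Root 27: left subtree has 2 nodes {39, 30}, right has 0 { }.
          Root 39: left subtree has 0 nodes { }, right has 1 {30}.
        Root 14: left subtree has 0 nodes { }, right has 2 {8, 22}.
          Root 22: left subtree has 1 node {8}, right has 0 { }.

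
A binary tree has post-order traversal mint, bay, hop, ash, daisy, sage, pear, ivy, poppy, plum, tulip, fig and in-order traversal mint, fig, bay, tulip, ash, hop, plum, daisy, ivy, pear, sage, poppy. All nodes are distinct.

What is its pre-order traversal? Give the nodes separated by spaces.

fig mint tulip bay plum ash hop poppy ivy daisy pear sage

The last element of post-order is the root; it splits in-order into left and right subtrees.
Root fig: left subtree has 1 node {mint}, right has 10 {bay, tulip, ash, hop, plum, daisy, ivy, pear, sage, poppy}.
  Root tulip: left subtree has 1 node {bay}, right has 8 {ash, hop, plum, daisy, ivy, pear, sage, poppy}.
    Root plum: left subtree has 2 nodes {ash, hop}, right has 5 {daisy, ivy, pear, sage, poppy}.
      Root ash: left subtree has 0 nodes { }, right has 1 {hop}.
      Root poppy: left subtree has 4 nodes {daisy, ivy, pear, sage}, right has 0 { }.
        Root ivy: left subtree has 1 node {daisy}, right has 2 {pear, sage}.
          Root pear: left subtree has 0 nodes { }, right has 1 {sage}.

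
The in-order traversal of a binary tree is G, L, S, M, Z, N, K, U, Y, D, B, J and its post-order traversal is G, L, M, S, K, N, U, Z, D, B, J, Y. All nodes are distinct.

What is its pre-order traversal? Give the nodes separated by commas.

The last element of post-order is the root; it splits in-order into left and right subtrees.
Root Y: left subtree has 8 nodes {G, L, S, M, Z, N, K, U}, right has 3 {D, B, J}.
  Root Z: left subtree has 4 nodes {G, L, S, M}, right has 3 {N, K, U}.
    Root S: left subtree has 2 nodes {G, L}, right has 1 {M}.
      Root L: left subtree has 1 node {G}, right has 0 { }.
    Root U: left subtree has 2 nodes {N, K}, right has 0 { }.
      Root N: left subtree has 0 nodes { }, right has 1 {K}.
  Root J: left subtree has 2 nodes {D, B}, right has 0 { }.
    Root B: left subtree has 1 node {D}, right has 0 { }.

Y, Z, S, L, G, M, U, N, K, J, B, D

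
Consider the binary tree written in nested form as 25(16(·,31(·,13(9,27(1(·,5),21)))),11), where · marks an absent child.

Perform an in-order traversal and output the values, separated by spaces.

In-order visits the left subtree, then the node, then the right subtree.
At 25: go left to 16.
  At 16: no left child.
  Visit 16.
  At 16: go right to 31.
    At 31: no left child.
    Visit 31.
    At 31: go right to 13.
      At 13: go left to 9.
        9 is a leaf — visit 9.
      Visit 13.
      At 13: go right to 27.
        At 27: go left to 1.
          At 1: no left child.
          Visit 1.
          At 1: go right to 5.
            5 is a leaf — visit 5.
        Visit 27.
        At 27: go right to 21.
          21 is a leaf — visit 21.
Visit 25.
At 25: go right to 11.
  11 is a leaf — visit 11.

16 31 9 13 1 5 27 21 25 11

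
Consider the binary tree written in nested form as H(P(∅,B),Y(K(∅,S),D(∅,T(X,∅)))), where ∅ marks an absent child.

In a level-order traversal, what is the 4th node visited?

B

Level-order visits nodes level by level from the root, left to right within each level.
Level 0: H
Level 1: P, Y
Level 2: B, K, D
Level 3: S, T
Level 4: X
Full level-order sequence: H, P, Y, B, K, D, S, T, X.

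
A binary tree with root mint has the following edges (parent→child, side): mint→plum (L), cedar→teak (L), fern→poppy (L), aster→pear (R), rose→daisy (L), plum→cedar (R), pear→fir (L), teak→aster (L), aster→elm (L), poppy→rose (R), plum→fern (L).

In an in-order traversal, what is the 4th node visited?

In-order visits the left subtree, then the node, then the right subtree.
At mint: go left to plum.
  At plum: go left to fern.
    At fern: go left to poppy.
      At poppy: no left child.
      Visit poppy.
      At poppy: go right to rose.
        At rose: go left to daisy.
          daisy is a leaf — visit daisy.
        Visit rose.
        At rose: no right child.
    Visit fern.
    At fern: no right child.
  Visit plum.
  At plum: go right to cedar.
    At cedar: go left to teak.
      At teak: go left to aster.
        At aster: go left to elm.
          elm is a leaf — visit elm.
        Visit aster.
        At aster: go right to pear.
          At pear: go left to fir.
            fir is a leaf — visit fir.
          Visit pear.
          At pear: no right child.
      Visit teak.
      At teak: no right child.
    Visit cedar.
    At cedar: no right child.
Visit mint.
At mint: no right child.
Full in-order sequence: poppy, daisy, rose, fern, plum, elm, aster, fir, pear, teak, cedar, mint.

fern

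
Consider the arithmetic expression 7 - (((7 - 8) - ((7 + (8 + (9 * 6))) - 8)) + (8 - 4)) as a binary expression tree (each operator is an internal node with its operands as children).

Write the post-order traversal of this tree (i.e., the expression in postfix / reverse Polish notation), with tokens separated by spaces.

Post-order on an expression tree gives postfix notation: for each operator, emit left operand, right operand, then the operator.

7 7 8 - 7 8 9 6 * + + 8 - - 8 4 - + -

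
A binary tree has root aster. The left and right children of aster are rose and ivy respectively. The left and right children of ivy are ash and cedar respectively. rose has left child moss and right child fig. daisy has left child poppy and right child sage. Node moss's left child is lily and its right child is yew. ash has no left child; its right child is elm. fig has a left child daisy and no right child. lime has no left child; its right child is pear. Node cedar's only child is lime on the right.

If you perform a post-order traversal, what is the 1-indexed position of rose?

8

Post-order visits the left subtree, then the right subtree, then the node.
At aster: go left to rose.
  At rose: go left to moss.
    At moss: go left to lily.
      lily is a leaf — visit lily.
    At moss: go right to yew.
      yew is a leaf — visit yew.
    Visit moss.
  At rose: go right to fig.
    At fig: go left to daisy.
      At daisy: go left to poppy.
        poppy is a leaf — visit poppy.
      At daisy: go right to sage.
        sage is a leaf — visit sage.
      Visit daisy.
    At fig: no right child.
    Visit fig.
  Visit rose.
At aster: go right to ivy.
  At ivy: go left to ash.
    At ash: no left child.
    At ash: go right to elm.
      elm is a leaf — visit elm.
    Visit ash.
  At ivy: go right to cedar.
    At cedar: no left child.
    At cedar: go right to lime.
      At lime: no left child.
      At lime: go right to pear.
        pear is a leaf — visit pear.
      Visit lime.
    Visit cedar.
  Visit ivy.
Visit aster.
Full post-order sequence: lily, yew, moss, poppy, sage, daisy, fig, rose, elm, ash, pear, lime, cedar, ivy, aster.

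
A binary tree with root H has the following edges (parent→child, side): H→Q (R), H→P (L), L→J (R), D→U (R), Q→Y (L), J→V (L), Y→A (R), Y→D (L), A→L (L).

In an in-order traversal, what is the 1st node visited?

P

In-order visits the left subtree, then the node, then the right subtree.
At H: go left to P.
  P is a leaf — visit P.
Visit H.
At H: go right to Q.
  At Q: go left to Y.
    At Y: go left to D.
      At D: no left child.
      Visit D.
      At D: go right to U.
        U is a leaf — visit U.
    Visit Y.
    At Y: go right to A.
      At A: go left to L.
        At L: no left child.
        Visit L.
        At L: go right to J.
          At J: go left to V.
            V is a leaf — visit V.
          Visit J.
          At J: no right child.
      Visit A.
      At A: no right child.
  Visit Q.
  At Q: no right child.
Full in-order sequence: P, H, D, U, Y, L, V, J, A, Q.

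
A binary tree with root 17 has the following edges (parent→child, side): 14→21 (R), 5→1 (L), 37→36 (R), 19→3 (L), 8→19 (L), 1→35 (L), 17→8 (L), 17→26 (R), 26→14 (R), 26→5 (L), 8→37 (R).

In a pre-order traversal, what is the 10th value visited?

35

Pre-order visits the node, then its left subtree, then its right subtree.
Visit 17.
At 17: go left to 8.
  Visit 8.
  At 8: go left to 19.
    Visit 19.
    At 19: go left to 3.
      3 is a leaf — visit 3.
    At 19: no right child.
  At 8: go right to 37.
    Visit 37.
    At 37: no left child.
    At 37: go right to 36.
      36 is a leaf — visit 36.
At 17: go right to 26.
  Visit 26.
  At 26: go left to 5.
    Visit 5.
    At 5: go left to 1.
      Visit 1.
      At 1: go left to 35.
        35 is a leaf — visit 35.
      At 1: no right child.
    At 5: no right child.
  At 26: go right to 14.
    Visit 14.
    At 14: no left child.
    At 14: go right to 21.
      21 is a leaf — visit 21.
Full pre-order sequence: 17, 8, 19, 3, 37, 36, 26, 5, 1, 35, 14, 21.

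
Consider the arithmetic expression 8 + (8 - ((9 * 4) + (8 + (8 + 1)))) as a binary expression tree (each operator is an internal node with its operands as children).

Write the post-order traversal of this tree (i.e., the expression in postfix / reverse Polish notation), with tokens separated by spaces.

8 8 9 4 * 8 8 1 + + + - +

Post-order on an expression tree gives postfix notation: for each operator, emit left operand, right operand, then the operator.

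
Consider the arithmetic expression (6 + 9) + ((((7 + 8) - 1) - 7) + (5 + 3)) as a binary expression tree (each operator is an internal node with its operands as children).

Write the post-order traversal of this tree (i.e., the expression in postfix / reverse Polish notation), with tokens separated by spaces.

Post-order on an expression tree gives postfix notation: for each operator, emit left operand, right operand, then the operator.

6 9 + 7 8 + 1 - 7 - 5 3 + + +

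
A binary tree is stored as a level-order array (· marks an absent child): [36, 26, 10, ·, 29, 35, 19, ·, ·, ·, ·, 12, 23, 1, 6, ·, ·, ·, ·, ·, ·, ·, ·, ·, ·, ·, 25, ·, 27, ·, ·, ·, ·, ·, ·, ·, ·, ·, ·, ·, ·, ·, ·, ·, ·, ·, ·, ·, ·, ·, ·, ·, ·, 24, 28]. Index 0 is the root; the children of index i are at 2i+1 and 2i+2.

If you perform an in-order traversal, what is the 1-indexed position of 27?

12

In-order visits the left subtree, then the node, then the right subtree.
At 36: go left to 26.
  At 26: no left child.
  Visit 26.
  At 26: go right to 29.
    29 is a leaf — visit 29.
Visit 36.
At 36: go right to 10.
  At 10: go left to 35.
    At 35: go left to 12.
      12 is a leaf — visit 12.
    Visit 35.
    At 35: go right to 23.
      At 23: no left child.
      Visit 23.
      At 23: go right to 25.
        At 25: go left to 24.
          24 is a leaf — visit 24.
        Visit 25.
        At 25: go right to 28.
          28 is a leaf — visit 28.
  Visit 10.
  At 10: go right to 19.
    At 19: go left to 1.
      At 1: no left child.
      Visit 1.
      At 1: go right to 27.
        27 is a leaf — visit 27.
    Visit 19.
    At 19: go right to 6.
      6 is a leaf — visit 6.
Full in-order sequence: 26, 29, 36, 12, 35, 23, 24, 25, 28, 10, 1, 27, 19, 6.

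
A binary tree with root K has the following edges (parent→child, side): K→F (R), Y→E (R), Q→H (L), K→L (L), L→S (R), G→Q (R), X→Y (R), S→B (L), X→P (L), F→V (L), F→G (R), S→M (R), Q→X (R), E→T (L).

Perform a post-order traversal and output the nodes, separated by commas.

B, M, S, L, V, H, P, T, E, Y, X, Q, G, F, K

Post-order visits the left subtree, then the right subtree, then the node.
At K: go left to L.
  At L: no left child.
  At L: go right to S.
    At S: go left to B.
      B is a leaf — visit B.
    At S: go right to M.
      M is a leaf — visit M.
    Visit S.
  Visit L.
At K: go right to F.
  At F: go left to V.
    V is a leaf — visit V.
  At F: go right to G.
    At G: no left child.
    At G: go right to Q.
      At Q: go left to H.
        H is a leaf — visit H.
      At Q: go right to X.
        At X: go left to P.
          P is a leaf — visit P.
        At X: go right to Y.
          At Y: no left child.
          At Y: go right to E.
            At E: go left to T.
              T is a leaf — visit T.
            At E: no right child.
            Visit E.
          Visit Y.
        Visit X.
      Visit Q.
    Visit G.
  Visit F.
Visit K.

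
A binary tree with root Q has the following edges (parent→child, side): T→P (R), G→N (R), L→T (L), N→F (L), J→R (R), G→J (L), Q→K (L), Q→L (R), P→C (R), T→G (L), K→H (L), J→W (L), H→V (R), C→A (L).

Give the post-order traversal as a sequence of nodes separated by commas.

V, H, K, W, R, J, F, N, G, A, C, P, T, L, Q

Post-order visits the left subtree, then the right subtree, then the node.
At Q: go left to K.
  At K: go left to H.
    At H: no left child.
    At H: go right to V.
      V is a leaf — visit V.
    Visit H.
  At K: no right child.
  Visit K.
At Q: go right to L.
  At L: go left to T.
    At T: go left to G.
      At G: go left to J.
        At J: go left to W.
          W is a leaf — visit W.
        At J: go right to R.
          R is a leaf — visit R.
        Visit J.
      At G: go right to N.
        At N: go left to F.
          F is a leaf — visit F.
        At N: no right child.
        Visit N.
      Visit G.
    At T: go right to P.
      At P: no left child.
      At P: go right to C.
        At C: go left to A.
          A is a leaf — visit A.
        At C: no right child.
        Visit C.
      Visit P.
    Visit T.
  At L: no right child.
  Visit L.
Visit Q.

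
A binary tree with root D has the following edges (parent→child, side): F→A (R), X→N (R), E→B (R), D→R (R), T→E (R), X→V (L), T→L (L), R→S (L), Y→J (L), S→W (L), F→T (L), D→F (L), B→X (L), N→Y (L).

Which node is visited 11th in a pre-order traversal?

J

Pre-order visits the node, then its left subtree, then its right subtree.
Visit D.
At D: go left to F.
  Visit F.
  At F: go left to T.
    Visit T.
    At T: go left to L.
      L is a leaf — visit L.
    At T: go right to E.
      Visit E.
      At E: no left child.
      At E: go right to B.
        Visit B.
        At B: go left to X.
          Visit X.
          At X: go left to V.
            V is a leaf — visit V.
          At X: go right to N.
            Visit N.
            At N: go left to Y.
              Visit Y.
              At Y: go left to J.
                J is a leaf — visit J.
              At Y: no right child.
            At N: no right child.
        At B: no right child.
  At F: go right to A.
    A is a leaf — visit A.
At D: go right to R.
  Visit R.
  At R: go left to S.
    Visit S.
    At S: go left to W.
      W is a leaf — visit W.
    At S: no right child.
  At R: no right child.
Full pre-order sequence: D, F, T, L, E, B, X, V, N, Y, J, A, R, S, W.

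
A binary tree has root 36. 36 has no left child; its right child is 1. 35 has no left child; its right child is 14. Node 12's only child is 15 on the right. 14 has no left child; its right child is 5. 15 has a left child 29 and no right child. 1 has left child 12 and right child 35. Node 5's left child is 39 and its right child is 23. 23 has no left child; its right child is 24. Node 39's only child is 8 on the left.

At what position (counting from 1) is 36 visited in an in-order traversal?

In-order visits the left subtree, then the node, then the right subtree.
At 36: no left child.
Visit 36.
At 36: go right to 1.
  At 1: go left to 12.
    At 12: no left child.
    Visit 12.
    At 12: go right to 15.
      At 15: go left to 29.
        29 is a leaf — visit 29.
      Visit 15.
      At 15: no right child.
  Visit 1.
  At 1: go right to 35.
    At 35: no left child.
    Visit 35.
    At 35: go right to 14.
      At 14: no left child.
      Visit 14.
      At 14: go right to 5.
        At 5: go left to 39.
          At 39: go left to 8.
            8 is a leaf — visit 8.
          Visit 39.
          At 39: no right child.
        Visit 5.
        At 5: go right to 23.
          At 23: no left child.
          Visit 23.
          At 23: go right to 24.
            24 is a leaf — visit 24.
Full in-order sequence: 36, 12, 29, 15, 1, 35, 14, 8, 39, 5, 23, 24.

1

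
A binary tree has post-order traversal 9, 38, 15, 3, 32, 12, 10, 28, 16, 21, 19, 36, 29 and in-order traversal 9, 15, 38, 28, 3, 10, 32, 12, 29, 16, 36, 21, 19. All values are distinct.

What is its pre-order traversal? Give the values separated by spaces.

29 28 15 9 38 10 3 12 32 36 16 19 21

The last element of post-order is the root; it splits in-order into left and right subtrees.
Root 29: left subtree has 8 nodes {9, 15, 38, 28, 3, 10, 32, 12}, right has 4 {16, 36, 21, 19}.
  Root 28: left subtree has 3 nodes {9, 15, 38}, right has 4 {3, 10, 32, 12}.
    Root 15: left subtree has 1 node {9}, right has 1 {38}.
    Root 10: left subtree has 1 node {3}, right has 2 {32, 12}.
      Root 12: left subtree has 1 node {32}, right has 0 { }.
  Root 36: left subtree has 1 node {16}, right has 2 {21, 19}.
    Root 19: left subtree has 1 node {21}, right has 0 { }.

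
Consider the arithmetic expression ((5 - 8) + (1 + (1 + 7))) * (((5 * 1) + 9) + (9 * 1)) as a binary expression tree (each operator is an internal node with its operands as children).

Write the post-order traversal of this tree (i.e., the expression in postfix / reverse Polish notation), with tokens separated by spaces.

5 8 - 1 1 7 + + + 5 1 * 9 + 9 1 * + *

Post-order on an expression tree gives postfix notation: for each operator, emit left operand, right operand, then the operator.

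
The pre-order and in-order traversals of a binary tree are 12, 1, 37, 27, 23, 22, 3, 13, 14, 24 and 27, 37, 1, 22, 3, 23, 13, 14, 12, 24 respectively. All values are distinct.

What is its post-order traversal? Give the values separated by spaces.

27 37 3 22 14 13 23 1 24 12

The first element of pre-order is the root; it splits in-order into left and right subtrees.
Root 12: left subtree has 8 nodes {27, 37, 1, 22, 3, 23, 13, 14}, right has 1 {24}.
  Root 1: left subtree has 2 nodes {27, 37}, right has 5 {22, 3, 23, 13, 14}.
    Root 37: left subtree has 1 node {27}, right has 0 { }.
    Root 23: left subtree has 2 nodes {22, 3}, right has 2 {13, 14}.
      Root 22: left subtree has 0 nodes { }, right has 1 {3}.
      Root 13: left subtree has 0 nodes { }, right has 1 {14}.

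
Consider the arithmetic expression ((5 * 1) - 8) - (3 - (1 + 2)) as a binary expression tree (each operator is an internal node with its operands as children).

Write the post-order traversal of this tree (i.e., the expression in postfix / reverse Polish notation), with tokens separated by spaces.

5 1 * 8 - 3 1 2 + - -

Post-order on an expression tree gives postfix notation: for each operator, emit left operand, right operand, then the operator.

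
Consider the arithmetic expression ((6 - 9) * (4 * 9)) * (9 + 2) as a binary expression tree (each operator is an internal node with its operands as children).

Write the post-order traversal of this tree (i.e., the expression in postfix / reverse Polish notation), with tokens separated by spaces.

6 9 - 4 9 * * 9 2 + *

Post-order on an expression tree gives postfix notation: for each operator, emit left operand, right operand, then the operator.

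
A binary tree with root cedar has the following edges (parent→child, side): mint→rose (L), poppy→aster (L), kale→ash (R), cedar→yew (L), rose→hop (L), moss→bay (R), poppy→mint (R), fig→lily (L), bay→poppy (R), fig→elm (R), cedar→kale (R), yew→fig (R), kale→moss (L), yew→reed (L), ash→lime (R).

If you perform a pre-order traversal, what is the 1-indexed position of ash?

Pre-order visits the node, then its left subtree, then its right subtree.
Visit cedar.
At cedar: go left to yew.
  Visit yew.
  At yew: go left to reed.
    reed is a leaf — visit reed.
  At yew: go right to fig.
    Visit fig.
    At fig: go left to lily.
      lily is a leaf — visit lily.
    At fig: go right to elm.
      elm is a leaf — visit elm.
At cedar: go right to kale.
  Visit kale.
  At kale: go left to moss.
    Visit moss.
    At moss: no left child.
    At moss: go right to bay.
      Visit bay.
      At bay: no left child.
      At bay: go right to poppy.
        Visit poppy.
        At poppy: go left to aster.
          aster is a leaf — visit aster.
        At poppy: go right to mint.
          Visit mint.
          At mint: go left to rose.
            Visit rose.
            At rose: go left to hop.
              hop is a leaf — visit hop.
            At rose: no right child.
          At mint: no right child.
  At kale: go right to ash.
    Visit ash.
    At ash: no left child.
    At ash: go right to lime.
      lime is a leaf — visit lime.
Full pre-order sequence: cedar, yew, reed, fig, lily, elm, kale, moss, bay, poppy, aster, mint, rose, hop, ash, lime.

15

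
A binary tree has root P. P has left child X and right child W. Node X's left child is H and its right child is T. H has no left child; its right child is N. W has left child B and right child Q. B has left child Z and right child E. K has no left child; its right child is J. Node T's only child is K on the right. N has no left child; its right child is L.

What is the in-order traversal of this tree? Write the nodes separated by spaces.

In-order visits the left subtree, then the node, then the right subtree.
At P: go left to X.
  At X: go left to H.
    At H: no left child.
    Visit H.
    At H: go right to N.
      At N: no left child.
      Visit N.
      At N: go right to L.
        L is a leaf — visit L.
  Visit X.
  At X: go right to T.
    At T: no left child.
    Visit T.
    At T: go right to K.
      At K: no left child.
      Visit K.
      At K: go right to J.
        J is a leaf — visit J.
Visit P.
At P: go right to W.
  At W: go left to B.
    At B: go left to Z.
      Z is a leaf — visit Z.
    Visit B.
    At B: go right to E.
      E is a leaf — visit E.
  Visit W.
  At W: go right to Q.
    Q is a leaf — visit Q.

H N L X T K J P Z B E W Q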